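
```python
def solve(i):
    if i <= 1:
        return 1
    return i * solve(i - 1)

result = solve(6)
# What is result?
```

solve(6) = 6 * 5 * 4 * 3 * 2 * 1 = 720

Answer: 720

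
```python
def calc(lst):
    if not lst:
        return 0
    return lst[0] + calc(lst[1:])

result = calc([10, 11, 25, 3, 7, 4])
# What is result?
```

10 + 11 + 25 + 3 + 7 + 4 + 0 = 60

Answer: 60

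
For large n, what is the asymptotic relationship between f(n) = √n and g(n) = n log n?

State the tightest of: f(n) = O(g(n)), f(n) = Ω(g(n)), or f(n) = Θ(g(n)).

√n vs n log n: f(n) = O(g(n)) but not Ω(g(n)) — n log n grows strictly faster than √n.

Answer: f(n) = O(g(n)) but not Ω(g(n)) — n log n grows strictly faster than √n.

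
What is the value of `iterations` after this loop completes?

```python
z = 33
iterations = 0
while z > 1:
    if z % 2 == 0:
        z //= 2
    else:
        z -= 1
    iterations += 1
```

Steps to reduce 33 to 1
`iterations` takes the values: 0 → 1 → 2 → 3 → 4 → 5 → 6

Answer: 6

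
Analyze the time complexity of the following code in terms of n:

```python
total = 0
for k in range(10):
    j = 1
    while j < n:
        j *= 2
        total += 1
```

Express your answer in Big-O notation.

Each loop level contributes: 1 × log n. Multiplying the contributions gives O(log n).

Answer: O(log n)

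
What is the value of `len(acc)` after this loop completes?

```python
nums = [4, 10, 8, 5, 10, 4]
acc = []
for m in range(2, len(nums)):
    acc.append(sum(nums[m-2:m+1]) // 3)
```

Number of 3-element averages
`acc` takes the values: [] → [7] → [7, 7] → [7, 7, 7] → [7, 7, 7, 6]
So `len(acc)` = 4

Answer: 4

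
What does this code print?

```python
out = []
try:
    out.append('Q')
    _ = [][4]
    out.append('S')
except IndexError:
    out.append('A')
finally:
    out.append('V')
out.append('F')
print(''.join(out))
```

Execution trace: 'Q' (try body) → 'A' (except IndexError) → 'V' (finally) → 'F' (after the try/except). Output: QAVF

Answer: QAVF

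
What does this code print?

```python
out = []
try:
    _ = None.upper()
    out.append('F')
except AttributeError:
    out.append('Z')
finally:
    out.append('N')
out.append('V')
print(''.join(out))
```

Execution trace: 'Z' (except AttributeError) → 'N' (finally) → 'V' (after the try/except). Output: ZNV

Answer: ZNV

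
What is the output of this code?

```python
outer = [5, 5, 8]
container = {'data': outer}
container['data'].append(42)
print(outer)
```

Key concept: dict holds reference to list.
Step by step:
`outer = [5, 5, 8]` → outer = [5, 5, 8]
`container = {'data': outer}` → container = {'data': [5, 5, 8]}
`container['data'].append(42)` → outer = [5, 5, 8, 42]; container = {'data': [5, 5, 8, 42]}
`print(outer)` → prints [5, 5, 8, 42]

Answer: [5, 5, 8, 42]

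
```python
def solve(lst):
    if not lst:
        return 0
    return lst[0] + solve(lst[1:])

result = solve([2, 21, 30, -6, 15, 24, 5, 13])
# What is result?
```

2 + 21 + 30 + (-6) + 15 + 24 + 5 + 13 + 0 = 104

Answer: 104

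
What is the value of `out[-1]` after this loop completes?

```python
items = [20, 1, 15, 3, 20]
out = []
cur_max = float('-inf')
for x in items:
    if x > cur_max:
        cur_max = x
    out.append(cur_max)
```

Running max ends at 20
`out` takes the values: [] → [20] → [20, 20] → [20, 20, 20] → [20, 20, 20, 20] → [20, 20, 20, 20, 20]
So `out[-1]` = 20

Answer: 20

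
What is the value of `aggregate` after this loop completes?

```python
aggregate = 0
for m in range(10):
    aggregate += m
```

Sum of 0 to 9 = 45
`aggregate` takes the values: 0 → 1 → 3 → 6 → 10 → 15 → 21 → 28 → 36 → 45

Answer: 45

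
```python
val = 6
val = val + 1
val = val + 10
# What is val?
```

Trace:
`val = 6` → val = 6
`val = val + 1` → val = 7
`val = val + 10` → val = 17
So val = 17

Answer: 17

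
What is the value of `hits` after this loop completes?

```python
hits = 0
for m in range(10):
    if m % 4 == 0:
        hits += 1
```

Count numbers divisible by 4 in range(10)
`hits` takes the values: 0 → 1 → 2 → 3

Answer: 3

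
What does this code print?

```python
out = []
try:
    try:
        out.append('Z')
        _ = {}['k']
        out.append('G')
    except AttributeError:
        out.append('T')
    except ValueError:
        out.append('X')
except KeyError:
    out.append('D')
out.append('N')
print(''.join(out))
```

Execution trace: 'Z' (try body) → 'D' (outer except KeyError) → 'N' (after the try/except). Output: ZDN

Answer: ZDN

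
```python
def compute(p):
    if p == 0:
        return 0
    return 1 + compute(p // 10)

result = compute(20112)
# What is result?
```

Count of digits of 20112: 5

Answer: 5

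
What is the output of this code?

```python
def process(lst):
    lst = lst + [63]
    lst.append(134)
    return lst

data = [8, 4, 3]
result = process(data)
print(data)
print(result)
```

Key concept: rebinding parameter vs mutation.
Step by step:
`data = [8, 4, 3]` → data = [8, 4, 3]
`result = process(data)` → result = [8, 4, 3, 63, 134]
`print(data)` → prints [8, 4, 3]
`print(result)` → prints [8, 4, 3, 63, 134]

Answer:
[8, 4, 3]
[8, 4, 3, 63, 134]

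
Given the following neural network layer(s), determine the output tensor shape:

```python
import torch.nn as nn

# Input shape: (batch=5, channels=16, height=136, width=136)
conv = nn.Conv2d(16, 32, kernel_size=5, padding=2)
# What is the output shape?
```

Input: (5, 16, 136, 136) -> Output: (5, 32, 136, 136)

Answer: (5, 32, 136, 136)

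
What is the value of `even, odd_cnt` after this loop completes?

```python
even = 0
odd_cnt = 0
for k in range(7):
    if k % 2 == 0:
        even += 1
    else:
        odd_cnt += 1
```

Count evens and odds in range(7)
`even, odd_cnt` takes the values: (0, 0) → (1, 0) → (1, 1) → (2, 1) → (2, 2) → (3, 2) → (3, 3) → (4, 3)

Answer: 4, 3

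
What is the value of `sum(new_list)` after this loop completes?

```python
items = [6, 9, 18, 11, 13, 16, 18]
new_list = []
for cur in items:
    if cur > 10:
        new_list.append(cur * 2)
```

Sum of doubled values > 10
`new_list` takes the values: [] → [36] → [36, 22] → [36, 22, 26] → [36, 22, 26, 32] → [36, 22, 26, 32, 36]
So `sum(new_list)` = 152

Answer: 152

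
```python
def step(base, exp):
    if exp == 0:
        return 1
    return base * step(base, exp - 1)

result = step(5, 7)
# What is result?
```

step(5, 7) = 5 * 5 * 5 * 5 * 5 * 5 * 5 = 78125

Answer: 78125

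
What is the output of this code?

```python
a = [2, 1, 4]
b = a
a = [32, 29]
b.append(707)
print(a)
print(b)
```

Key concept: rebinding vs mutation: a is rebound to a new list, b still points at the original.
Step by step:
`a = [2, 1, 4]` → a = [2, 1, 4]
`b = a` → b = [2, 1, 4] (same object as a)
`a = [32, 29]` → a = [32, 29]
`b.append(707)` → b = [2, 1, 4, 707]
`print(a)` → prints [32, 29]
`print(b)` → prints [2, 1, 4, 707]

Answer:
[32, 29]
[2, 1, 4, 707]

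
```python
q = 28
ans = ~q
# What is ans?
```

Trace:
`q = 28` → q = 28
`ans = ~q` → ans = -29
So ans = -29

Answer: -29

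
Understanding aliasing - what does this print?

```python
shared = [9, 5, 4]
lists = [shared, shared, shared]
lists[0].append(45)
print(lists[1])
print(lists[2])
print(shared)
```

Key concept: list of same reference.
Step by step:
`shared = [9, 5, 4]` → shared = [9, 5, 4]
`lists = [shared, shared, shared]` → lists = [[9, 5, 4], [9, 5, 4], [9, 5, 4]]
`lists[0].append(45)` → shared = [9, 5, 4, 45]; lists = [[9, 5, 4, 45], [9, 5, 4, 45], [9, 5, 4, 45]]
`print(lists[1])` → prints [9, 5, 4, 45]
`print(lists[2])` → prints [9, 5, 4, 45]
`print(shared)` → prints [9, 5, 4, 45]

Answer:
[9, 5, 4, 45]
[9, 5, 4, 45]
[9, 5, 4, 45]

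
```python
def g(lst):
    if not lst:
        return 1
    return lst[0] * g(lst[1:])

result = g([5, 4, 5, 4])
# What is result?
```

Product over [5, 4, 5, 4] = 5 * 4 * 5 * 4 = 400

Answer: 400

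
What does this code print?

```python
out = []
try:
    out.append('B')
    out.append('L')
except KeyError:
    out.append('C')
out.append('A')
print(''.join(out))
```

Execution trace: 'B' (try body) → 'L' (try body, no exception) → 'A' (after the try/except). Output: BLA

Answer: BLA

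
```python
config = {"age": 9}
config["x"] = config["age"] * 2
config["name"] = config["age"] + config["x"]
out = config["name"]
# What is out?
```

Trace:
`config = {"age": 9}` → config = {'age': 9}
`config["x"] = config["age"] * 2` → config = {'age': 9, 'x': 18}
`config["name"] = config["age"] + config["x"]` → config = {'age': 9, 'x': 18, 'name': 27}
`out = config["name"]` → out = 27
So out = 27

Answer: 27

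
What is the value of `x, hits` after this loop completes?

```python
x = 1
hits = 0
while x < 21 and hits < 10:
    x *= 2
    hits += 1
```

Double until >= 21 or 10 iterations
`x, hits` takes the values: (1, 0) → (2, 0) → (2, 1) → (4, 1) → (4, 2) → (8, 2) → (8, 3) → (16, 3) → (16, 4) → (32, 4) → (32, 5)

Answer: 32, 5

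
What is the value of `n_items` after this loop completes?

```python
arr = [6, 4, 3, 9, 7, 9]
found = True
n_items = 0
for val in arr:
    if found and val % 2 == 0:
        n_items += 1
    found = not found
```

Count even values at even positions
`n_items` takes the values: 0 → 1

Answer: 1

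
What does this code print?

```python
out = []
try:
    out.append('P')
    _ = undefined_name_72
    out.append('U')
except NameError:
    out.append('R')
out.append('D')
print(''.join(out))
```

Execution trace: 'P' (try body) → 'R' (except NameError) → 'D' (after the try/except). Output: PRD

Answer: PRD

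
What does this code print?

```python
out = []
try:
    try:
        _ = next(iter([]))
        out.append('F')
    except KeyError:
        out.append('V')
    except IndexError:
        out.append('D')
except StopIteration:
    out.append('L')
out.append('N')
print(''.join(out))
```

Execution trace: 'L' (outer except StopIteration) → 'N' (after the try/except). Output: LN

Answer: LN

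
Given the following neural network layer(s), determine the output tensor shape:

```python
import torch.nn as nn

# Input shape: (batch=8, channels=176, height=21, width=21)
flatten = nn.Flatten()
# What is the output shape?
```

Input: (8, 176, 21, 21) -> Output: (8, 77616)

Answer: (8, 77616)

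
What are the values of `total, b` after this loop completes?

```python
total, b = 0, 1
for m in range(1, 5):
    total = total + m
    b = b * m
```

Sum and factorial of 1 to 4
`total, b` takes the values: (0, 1) → (1, 1) → (3, 1) → (3, 2) → (6, 2) → (6, 6) → (10, 6) → (10, 24)

Answer: 10, 24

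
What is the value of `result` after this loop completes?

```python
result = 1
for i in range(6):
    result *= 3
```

3^6 = 729
`result` takes the values: 1 → 3 → 9 → 27 → 81 → 243 → 729

Answer: 729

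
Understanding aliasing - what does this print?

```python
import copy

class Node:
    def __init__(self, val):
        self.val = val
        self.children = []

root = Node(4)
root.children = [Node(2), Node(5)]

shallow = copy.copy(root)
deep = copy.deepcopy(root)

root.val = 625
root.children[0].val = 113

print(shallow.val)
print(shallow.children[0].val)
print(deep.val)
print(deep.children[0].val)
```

Key concept: deep copy with custom objects.
Step by step:
`root = Node(4)` → root = Node(val=4, children=[])
`root.children = [Node(2), Node(5)]` → root = Node(val=4, children=[Node(val=2, children=[]), Node(val=5, children=[])])
`shallow = copy.copy(root)` → shallow = Node(val=4, children=[Node(val=2, children=[]), Node(val=5, children=[])])
`deep = copy.deepcopy(root)` → deep = Node(val=4, children=[Node(val=2, children=[]), Node(val=5, children=[])])
`root.val = 625` → root = Node(val=625, children=[Node(val=2, children=[]), Node(val=5, children=[])])
`root.children[0].val = 113` → root = Node(val=625, children=[Node(val=113, children=[]), Node(val=5, children=[])]); shallow = Node(val=4, children=[Node(val=113, children=[]), Node(val=5, children=[])])
`print(shallow.val)` → prints 4
`print(shallow.children[0].val)` → prints 113
`print(deep.val)` → prints 4
`print(deep.children[0].val)` → prints 2

Answer:
4
113
4
2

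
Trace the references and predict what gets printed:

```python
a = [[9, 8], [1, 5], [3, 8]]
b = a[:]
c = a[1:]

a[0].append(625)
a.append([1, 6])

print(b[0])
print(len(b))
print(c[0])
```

Key concept: slice with nested mutation.
Step by step:
`a = [[9, 8], [1, 5], [3, 8]]` → a = [[9, 8], [1, 5], [3, 8]]
`b = a[:]` → b = [[9, 8], [1, 5], [3, 8]]
`c = a[1:]` → c = [[1, 5], [3, 8]]
`a[0].append(625)` → a = [[9, 8, 625], [1, 5], [3, 8]]; b = [[9, 8, 625], [1, 5], [3, 8]]
`a.append([1, 6])` → a = [[9, 8, 625], [1, 5], [3, 8], [1, 6]]
`print(b[0])` → prints [9, 8, 625]
`print(len(b))` → prints 3
`print(c[0])` → prints [1, 5]

Answer:
[9, 8, 625]
3
[1, 5]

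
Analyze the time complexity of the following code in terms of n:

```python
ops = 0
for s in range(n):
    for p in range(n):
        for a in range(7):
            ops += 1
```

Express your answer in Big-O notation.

Each loop level contributes: n × n × 1. Multiplying the contributions gives O(n^2).

Answer: O(n^2)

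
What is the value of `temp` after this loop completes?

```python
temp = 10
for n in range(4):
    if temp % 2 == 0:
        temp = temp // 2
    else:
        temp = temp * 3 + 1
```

Collatz-style transformation from 10
`temp` takes the values: 10 → 5 → 16 → 8 → 4

Answer: 4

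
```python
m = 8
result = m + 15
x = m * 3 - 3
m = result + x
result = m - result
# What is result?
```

Trace:
`m = 8` → m = 8
`result = m + 15` → result = 23
`x = m * 3 - 3` → x = 21
`m = result + x` → m = 44
`result = m - result` → result = 21
So result = 21

Answer: 21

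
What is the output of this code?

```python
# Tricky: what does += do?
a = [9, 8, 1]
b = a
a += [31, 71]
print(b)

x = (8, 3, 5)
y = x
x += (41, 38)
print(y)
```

Key concept: += behavior differs for mutable vs immutable.
Step by step:
`a = [9, 8, 1]` → a = [9, 8, 1]
`b = a` → b = [9, 8, 1] (same object as a)
`a += [31, 71]` → a = [9, 8, 1, 31, 71] (same object as b); b = [9, 8, 1, 31, 71] (same object as a)
`print(b)` → prints [9, 8, 1, 31, 71]
`x = (8, 3, 5)` → x = (8, 3, 5)
`y = x` → y = (8, 3, 5)
`x += (41, 38)` → x = (8, 3, 5, 41, 38)
`print(y)` → prints (8, 3, 5)

Answer:
[9, 8, 1, 31, 71]
(8, 3, 5)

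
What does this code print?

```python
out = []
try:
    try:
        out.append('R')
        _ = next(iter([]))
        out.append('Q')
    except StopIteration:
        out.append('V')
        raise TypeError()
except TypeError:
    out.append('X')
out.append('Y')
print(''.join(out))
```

Execution trace: 'R' (inner try body) → 'V' (inner except StopIteration) → 'X' (outer except TypeError) → 'Y' (after the try/except). Output: RVXY

Answer: RVXY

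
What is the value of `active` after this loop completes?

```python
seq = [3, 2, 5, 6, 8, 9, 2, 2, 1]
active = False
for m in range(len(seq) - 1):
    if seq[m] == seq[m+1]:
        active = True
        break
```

Check consecutive duplicates in [3, 2, 5, 6, 8, 9, 2, 2, 1]
`active` takes the values: False → True

Answer: True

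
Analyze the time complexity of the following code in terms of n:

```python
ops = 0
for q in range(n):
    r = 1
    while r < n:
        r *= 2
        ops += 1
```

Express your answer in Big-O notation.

Each loop level contributes: n × log n. Multiplying the contributions gives O(n log n).

Answer: O(n log n)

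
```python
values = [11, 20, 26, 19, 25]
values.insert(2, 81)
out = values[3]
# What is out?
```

Trace:
`values = [11, 20, 26, 19, 25]` → values = [11, 20, 26, 19, 25]
`values.insert(2, 81)` → values = [11, 20, 81, 26, 19, 25]
`out = values[3]` → out = 26
So out = 26

Answer: 26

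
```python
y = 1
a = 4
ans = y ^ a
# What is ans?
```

Trace:
`y = 1` → y = 1
`a = 4` → a = 4
`ans = y ^ a` → ans = 5
So ans = 5

Answer: 5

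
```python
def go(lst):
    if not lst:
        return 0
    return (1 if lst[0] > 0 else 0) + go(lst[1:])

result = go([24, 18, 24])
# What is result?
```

Count of positive elements in [24, 18, 24] = 3

Answer: 3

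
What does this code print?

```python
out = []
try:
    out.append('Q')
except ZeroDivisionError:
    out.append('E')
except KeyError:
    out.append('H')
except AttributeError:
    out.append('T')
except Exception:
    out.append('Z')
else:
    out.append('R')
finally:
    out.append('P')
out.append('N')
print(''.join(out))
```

Execution trace: 'Q' (try body, no exception) → 'R' (else) → 'P' (finally) → 'N' (after the try/except). Output: QRPN

Answer: QRPN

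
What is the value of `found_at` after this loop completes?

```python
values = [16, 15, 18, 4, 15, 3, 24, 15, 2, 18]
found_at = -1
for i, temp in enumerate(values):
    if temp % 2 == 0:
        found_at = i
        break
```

First even number index in [16, 15, 18, 4, 15, 3, 24, 15, 2, 18]
`found_at` takes the values: -1 → 0

Answer: 0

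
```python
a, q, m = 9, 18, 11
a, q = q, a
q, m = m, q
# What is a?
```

Trace:
`a, q, m = 9, 18, 11` → a = 9; q = 18; m = 11
`a, q = q, a` → a = 18; q = 9
`q, m = m, q` → q = 11; m = 9
So a = 18

Answer: 18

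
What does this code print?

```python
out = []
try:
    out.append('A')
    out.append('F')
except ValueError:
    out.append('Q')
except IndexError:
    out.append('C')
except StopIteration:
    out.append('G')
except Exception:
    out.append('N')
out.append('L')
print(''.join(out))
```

Execution trace: 'A' (try body) → 'F' (try body, no exception) → 'L' (after the try/except). Output: AFL

Answer: AFL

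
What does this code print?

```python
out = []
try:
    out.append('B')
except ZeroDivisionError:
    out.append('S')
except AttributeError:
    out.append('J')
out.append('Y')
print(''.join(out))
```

Execution trace: 'B' (try body, no exception) → 'Y' (after the try/except). Output: BY

Answer: BY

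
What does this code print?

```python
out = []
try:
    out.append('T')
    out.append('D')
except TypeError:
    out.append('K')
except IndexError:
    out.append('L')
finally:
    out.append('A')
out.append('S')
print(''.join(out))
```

Execution trace: 'T' (try body) → 'D' (try body, no exception) → 'A' (finally) → 'S' (after the try/except). Output: TDAS

Answer: TDAS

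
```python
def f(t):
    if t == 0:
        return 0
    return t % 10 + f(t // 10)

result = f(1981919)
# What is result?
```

Sum of digits of 1981919: 9 + 1 + 9 + 1 + 8 + 9 + 1 = 38

Answer: 38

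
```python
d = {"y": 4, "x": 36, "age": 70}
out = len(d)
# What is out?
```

Trace:
`d = {"y": 4, "x": 36, "age": 70}` → d = {'y': 4, 'x': 36, 'age': 70}
`out = len(d)` → out = 3
So out = 3

Answer: 3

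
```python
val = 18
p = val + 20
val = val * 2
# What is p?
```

Trace:
`val = 18` → val = 18
`p = val + 20` → p = 38
`val = val * 2` → val = 36
So p = 38

Answer: 38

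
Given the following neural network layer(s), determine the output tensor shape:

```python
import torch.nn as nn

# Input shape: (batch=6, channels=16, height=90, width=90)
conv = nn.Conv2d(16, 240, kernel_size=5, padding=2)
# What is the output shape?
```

Input: (6, 16, 90, 90) -> Output: (6, 240, 90, 90)

Answer: (6, 240, 90, 90)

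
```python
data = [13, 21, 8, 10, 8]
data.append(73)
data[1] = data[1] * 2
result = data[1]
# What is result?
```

Trace:
`data = [13, 21, 8, 10, 8]` → data = [13, 21, 8, 10, 8]
`data.append(73)` → data = [13, 21, 8, 10, 8, 73]
`data[1] = data[1] * 2` → data = [13, 42, 8, 10, 8, 73]
`result = data[1]` → result = 42
So result = 42

Answer: 42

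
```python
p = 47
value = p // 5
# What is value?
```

Trace:
`p = 47` → p = 47
`value = p // 5` → value = 9
So value = 9

Answer: 9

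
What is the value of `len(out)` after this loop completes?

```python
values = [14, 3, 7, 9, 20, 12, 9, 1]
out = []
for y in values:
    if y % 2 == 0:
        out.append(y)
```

Count even numbers in [14, 3, 7, 9, 20, 12, 9, 1]
`out` takes the values: [] → [14] → [14, 20] → [14, 20, 12]
So `len(out)` = 3

Answer: 3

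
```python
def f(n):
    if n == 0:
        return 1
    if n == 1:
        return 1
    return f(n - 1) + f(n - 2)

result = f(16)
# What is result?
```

Build up from base cases: f(0)=1, f(1)=1, f(2)=2, f(3)=3, f(4)=5, f(5)=8, f(6)=13, ..., f(16)=1597

Answer: 1597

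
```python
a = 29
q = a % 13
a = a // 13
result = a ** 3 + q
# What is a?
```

Trace:
`a = 29` → a = 29
`q = a % 13` → q = 3
`a = a // 13` → a = 2
`result = a ** 3 + q` → result = 11
So a = 2

Answer: 2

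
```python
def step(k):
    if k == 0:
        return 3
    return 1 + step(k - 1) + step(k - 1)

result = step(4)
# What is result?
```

step(k) = 1 + 2·step(k-1), step(0)=3. Closed form: (3+1)·2^4 - 1 = 63.

Answer: 63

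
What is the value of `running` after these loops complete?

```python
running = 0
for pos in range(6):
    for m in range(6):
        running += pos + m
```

Sum of all pos+m for pos,m in 6x6
`running` takes the values: 0 → 1 → 3 → 6 → 10 → 15 → 16 → 18 → 21 → 25 → 30 → 36 → 38 → 41 → 45 → 50 → 56 → 63 → 66 → 70 → 75 → 81 → 88 → 96 → 100 → 105 → 111 → 118 → 126 → 135 → 140 → 146 → 153 → 161 → 170 → 180

Answer: 180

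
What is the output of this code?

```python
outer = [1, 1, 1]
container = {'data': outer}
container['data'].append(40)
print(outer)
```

Key concept: dict holds reference to list.
Step by step:
`outer = [1, 1, 1]` → outer = [1, 1, 1]
`container = {'data': outer}` → container = {'data': [1, 1, 1]}
`container['data'].append(40)` → outer = [1, 1, 1, 40]; container = {'data': [1, 1, 1, 40]}
`print(outer)` → prints [1, 1, 1, 40]

Answer: [1, 1, 1, 40]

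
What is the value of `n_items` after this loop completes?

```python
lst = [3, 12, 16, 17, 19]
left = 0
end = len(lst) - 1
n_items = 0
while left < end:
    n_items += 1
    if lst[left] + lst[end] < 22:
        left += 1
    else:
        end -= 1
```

Steps to find pair summing to 22
`n_items` takes the values: 0 → 1 → 2 → 3 → 4

Answer: 4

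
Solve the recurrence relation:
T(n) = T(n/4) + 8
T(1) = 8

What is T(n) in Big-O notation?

Each step divides n by 4 and adds 8. After log_4(n) steps we reach T(1)=8. So T(n) = 8·log_4(n) + 8 = O(log n).

Answer: O(log n)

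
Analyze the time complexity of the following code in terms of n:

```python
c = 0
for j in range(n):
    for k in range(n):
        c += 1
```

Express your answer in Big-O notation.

Each loop level contributes: n × n. Multiplying the contributions gives O(n^2).

Answer: O(n^2)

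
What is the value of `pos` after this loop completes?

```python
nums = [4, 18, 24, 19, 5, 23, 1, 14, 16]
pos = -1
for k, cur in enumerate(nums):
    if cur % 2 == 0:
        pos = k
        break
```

First even number index in [4, 18, 24, 19, 5, 23, 1, 14, 16]
`pos` takes the values: -1 → 0

Answer: 0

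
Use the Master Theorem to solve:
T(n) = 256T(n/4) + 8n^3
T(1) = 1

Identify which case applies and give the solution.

a=256, b=4, f(n)=8n^3. log_4(256) = 4. Since c=3 < 4, Case 1 applies: T(n) = Θ(n^log_b(a)) = O(n^4).

Answer: O(n^4) - Case 1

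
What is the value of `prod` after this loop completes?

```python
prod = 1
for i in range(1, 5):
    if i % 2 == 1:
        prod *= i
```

Product of odd numbers 1 to 4
`prod` takes the values: 1 → 3

Answer: 3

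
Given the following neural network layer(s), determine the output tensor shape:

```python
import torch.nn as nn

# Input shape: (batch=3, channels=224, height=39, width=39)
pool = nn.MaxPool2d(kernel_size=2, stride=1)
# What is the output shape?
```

Input: (3, 224, 39, 39) -> Output: (3, 224, 38, 38)

Answer: (3, 224, 38, 38)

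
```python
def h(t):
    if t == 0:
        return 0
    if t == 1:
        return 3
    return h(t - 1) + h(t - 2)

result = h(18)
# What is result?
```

Build up from base cases: h(0)=0, h(1)=3, h(2)=3, h(3)=6, h(4)=9, h(5)=15, h(6)=24, ..., h(18)=7752

Answer: 7752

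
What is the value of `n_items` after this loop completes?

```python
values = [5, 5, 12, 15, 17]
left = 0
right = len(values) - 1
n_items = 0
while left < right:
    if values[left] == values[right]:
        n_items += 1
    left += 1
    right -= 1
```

Count matching pairs from ends
`n_items` takes the values: 0

Answer: 0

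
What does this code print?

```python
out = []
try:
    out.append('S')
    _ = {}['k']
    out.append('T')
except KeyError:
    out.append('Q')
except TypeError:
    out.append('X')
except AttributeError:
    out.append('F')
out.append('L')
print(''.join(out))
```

Execution trace: 'S' (try body) → 'Q' (except KeyError) → 'L' (after the try/except). Output: SQL

Answer: SQL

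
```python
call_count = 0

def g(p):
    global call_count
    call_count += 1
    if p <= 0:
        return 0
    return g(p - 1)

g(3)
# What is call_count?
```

Linear recursion stepping by 1: 4 calls from p=3 down to ≤0.

Answer: 4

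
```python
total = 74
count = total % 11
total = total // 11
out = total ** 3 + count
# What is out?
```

Trace:
`total = 74` → total = 74
`count = total % 11` → count = 8
`total = total // 11` → total = 6
`out = total ** 3 + count` → out = 224
So out = 224

Answer: 224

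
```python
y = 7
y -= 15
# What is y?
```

Trace:
`y = 7` → y = 7
`y -= 15` → y = -8
So y = -8

Answer: -8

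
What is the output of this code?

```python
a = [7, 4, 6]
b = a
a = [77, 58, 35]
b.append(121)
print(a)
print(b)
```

Key concept: rebinding vs mutation: a is rebound to a new list, b still points at the original.
Step by step:
`a = [7, 4, 6]` → a = [7, 4, 6]
`b = a` → b = [7, 4, 6] (same object as a)
`a = [77, 58, 35]` → a = [77, 58, 35]
`b.append(121)` → b = [7, 4, 6, 121]
`print(a)` → prints [77, 58, 35]
`print(b)` → prints [7, 4, 6, 121]

Answer:
[77, 58, 35]
[7, 4, 6, 121]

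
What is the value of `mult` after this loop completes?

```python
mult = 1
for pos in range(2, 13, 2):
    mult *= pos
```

Product of even numbers 2 to 12
`mult` takes the values: 1 → 2 → 8 → 48 → 384 → 3840 → 46080

Answer: 46080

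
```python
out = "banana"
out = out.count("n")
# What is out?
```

Trace:
`out = "banana"` → out = 'banana'
`out = out.count("n")` → out = 2
So out = 2

Answer: 2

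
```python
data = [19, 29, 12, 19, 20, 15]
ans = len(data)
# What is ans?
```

Trace:
`data = [19, 29, 12, 19, 20, 15]` → data = [19, 29, 12, 19, 20, 15]
`ans = len(data)` → ans = 6
So ans = 6

Answer: 6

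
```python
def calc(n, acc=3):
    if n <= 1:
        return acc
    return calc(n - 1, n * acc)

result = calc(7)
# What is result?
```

Accumulator trace (n, acc): (7, 3) -> (6, 21) -> (5, 126) -> (4, 630) -> (3, 2520) -> (2, 7560) -> (1, 15120) -> return 15120

Answer: 15120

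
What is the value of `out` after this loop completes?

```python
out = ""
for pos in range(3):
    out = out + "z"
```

Repeat 'z' 3 times
`out` takes the values: "" → "z" → "zz" → "zzz"

Answer: "zzz"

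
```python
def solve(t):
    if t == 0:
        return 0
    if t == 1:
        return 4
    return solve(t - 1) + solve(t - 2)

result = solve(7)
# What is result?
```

Build up from base cases: solve(0)=0, solve(1)=4, solve(2)=4, solve(3)=8, solve(4)=12, solve(5)=20, solve(6)=32, ..., solve(7)=52

Answer: 52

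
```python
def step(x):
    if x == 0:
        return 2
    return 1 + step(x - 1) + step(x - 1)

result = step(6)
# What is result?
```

step(x) = 1 + 2·step(x-1), step(0)=2. Closed form: (2+1)·2^6 - 1 = 191.

Answer: 191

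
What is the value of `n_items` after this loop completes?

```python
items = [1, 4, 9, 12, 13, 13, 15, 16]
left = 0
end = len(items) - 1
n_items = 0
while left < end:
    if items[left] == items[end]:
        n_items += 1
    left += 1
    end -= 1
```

Count matching pairs from ends
`n_items` takes the values: 0

Answer: 0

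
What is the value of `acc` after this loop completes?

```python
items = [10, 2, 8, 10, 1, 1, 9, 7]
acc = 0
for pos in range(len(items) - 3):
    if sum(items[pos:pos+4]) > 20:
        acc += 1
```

Count windows with sum > 20
`acc` takes the values: 0 → 1 → 2 → 3

Answer: 3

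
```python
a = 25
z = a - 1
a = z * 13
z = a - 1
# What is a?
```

Trace:
`a = 25` → a = 25
`z = a - 1` → z = 24
`a = z * 13` → a = 312
`z = a - 1` → z = 311
So a = 312

Answer: 312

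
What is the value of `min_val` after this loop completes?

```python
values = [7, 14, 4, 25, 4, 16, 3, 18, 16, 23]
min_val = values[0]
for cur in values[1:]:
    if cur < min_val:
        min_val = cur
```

Minimum of [7, 14, 4, 25, 4, 16, 3, 18, 16, 23]
`min_val` takes the values: 7 → 4 → 3

Answer: 3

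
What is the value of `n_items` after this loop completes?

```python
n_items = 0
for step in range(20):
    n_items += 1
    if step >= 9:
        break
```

Loop breaks when step reaches 9, n_items is 10
`n_items` takes the values: 0 → 1 → 2 → 3 → 4 → 5 → 6 → 7 → 8 → 9 → 10

Answer: 10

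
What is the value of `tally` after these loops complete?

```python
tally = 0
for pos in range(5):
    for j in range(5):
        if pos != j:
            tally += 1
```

5² - 5 (exclude diagonal)
`tally` takes the values: 0 → 1 → 2 → 3 → 4 → 5 → 6 → 7 → 8 → 9 → 10 → 11 → 12 → 13 → 14 → 15 → 16 → 17 → 18 → 19 → 20

Answer: 20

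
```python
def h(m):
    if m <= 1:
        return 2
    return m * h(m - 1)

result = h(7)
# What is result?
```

h(7) = 7 * 6 * 5 * 4 * 3 * 2 * 2 = 10080

Answer: 10080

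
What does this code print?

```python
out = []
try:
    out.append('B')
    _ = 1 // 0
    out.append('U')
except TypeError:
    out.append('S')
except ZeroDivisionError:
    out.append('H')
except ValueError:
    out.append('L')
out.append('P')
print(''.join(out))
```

Execution trace: 'B' (try body) → 'H' (except ZeroDivisionError) → 'P' (after the try/except). Output: BHP

Answer: BHP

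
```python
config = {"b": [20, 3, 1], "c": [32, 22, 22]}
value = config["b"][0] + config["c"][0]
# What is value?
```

Trace:
`config = {"b": [20, 3, 1], "c": [32, 22, 22]}` → config = {'b': [20, 3, 1], 'c': [32, 22, 22]}
`value = config["b"][0] + config["c"][0]` → value = 52
So value = 52

Answer: 52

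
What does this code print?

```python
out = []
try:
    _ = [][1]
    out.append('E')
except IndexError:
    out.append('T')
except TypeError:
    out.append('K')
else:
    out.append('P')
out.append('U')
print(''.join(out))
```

Execution trace: 'T' (except IndexError) → 'U' (after the try/except). Output: TU

Answer: TU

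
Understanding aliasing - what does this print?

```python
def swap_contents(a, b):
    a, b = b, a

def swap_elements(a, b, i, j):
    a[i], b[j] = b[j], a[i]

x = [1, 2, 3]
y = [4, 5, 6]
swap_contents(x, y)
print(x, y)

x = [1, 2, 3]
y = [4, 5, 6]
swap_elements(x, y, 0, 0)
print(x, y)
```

Key concept: parameter rebinding vs mutation.
Step by step:
`x = [1, 2, 3]` → x = [1, 2, 3]
`y = [4, 5, 6]` → y = [4, 5, 6]
`swap_contents(x, y)` → no visible change to tracked variables
`print(x, y)` → prints [1, 2, 3] [4, 5, 6]
`x = [1, 2, 3]` → x = [1, 2, 3]
`y = [4, 5, 6]` → y = [4, 5, 6]
`swap_elements(x, y, 0, 0)` → x = [4, 2, 3]; y = [1, 5, 6]
`print(x, y)` → prints [4, 2, 3] [1, 5, 6]

Answer:
[1, 2, 3] [4, 5, 6]
[4, 2, 3] [1, 5, 6]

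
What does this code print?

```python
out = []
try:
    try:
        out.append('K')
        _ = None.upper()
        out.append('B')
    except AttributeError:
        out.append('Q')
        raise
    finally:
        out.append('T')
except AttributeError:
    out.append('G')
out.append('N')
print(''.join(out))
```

Execution trace: 'K' (inner try body) → 'Q' (inner except AttributeError) → 'T' (inner finally) → 'G' (outer except AttributeError) → 'N' (after the try/except). Output: KQTGN

Answer: KQTGN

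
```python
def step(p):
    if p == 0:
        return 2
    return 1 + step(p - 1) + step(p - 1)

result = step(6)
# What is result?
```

step(p) = 1 + 2·step(p-1), step(0)=2. Closed form: (2+1)·2^6 - 1 = 191.

Answer: 191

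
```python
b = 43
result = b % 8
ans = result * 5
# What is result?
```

Trace:
`b = 43` → b = 43
`result = b % 8` → result = 3
`ans = result * 5` → ans = 15
So result = 3

Answer: 3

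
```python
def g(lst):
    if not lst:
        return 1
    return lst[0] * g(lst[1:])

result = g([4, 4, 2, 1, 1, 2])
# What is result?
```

Product over [4, 4, 2, 1, 1, 2] = 4 * 4 * 2 * 1 * 1 * 2 = 64

Answer: 64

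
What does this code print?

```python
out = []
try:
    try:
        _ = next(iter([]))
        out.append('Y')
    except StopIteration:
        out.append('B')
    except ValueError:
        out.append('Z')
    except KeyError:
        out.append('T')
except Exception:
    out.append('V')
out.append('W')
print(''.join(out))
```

Execution trace: 'B' (inner except StopIteration) → 'W' (after the try/except). Output: BW

Answer: BW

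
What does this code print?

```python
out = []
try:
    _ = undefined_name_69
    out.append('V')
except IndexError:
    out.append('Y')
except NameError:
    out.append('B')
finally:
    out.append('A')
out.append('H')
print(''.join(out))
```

Execution trace: 'B' (except NameError) → 'A' (finally) → 'H' (after the try/except). Output: BAH

Answer: BAH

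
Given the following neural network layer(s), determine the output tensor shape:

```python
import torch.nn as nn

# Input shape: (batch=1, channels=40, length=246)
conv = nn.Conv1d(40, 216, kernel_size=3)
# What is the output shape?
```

Input: (1, 40, 246) -> Output: (1, 216, 244)

Answer: (1, 216, 244)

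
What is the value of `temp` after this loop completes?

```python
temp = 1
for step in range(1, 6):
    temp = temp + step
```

Start at 1, add 1 through 5
`temp` takes the values: 1 → 2 → 4 → 7 → 11 → 16

Answer: 16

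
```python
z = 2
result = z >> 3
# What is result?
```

Trace:
`z = 2` → z = 2
`result = z >> 3` → result = 0
So result = 0

Answer: 0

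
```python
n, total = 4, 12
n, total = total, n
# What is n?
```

Trace:
`n, total = 4, 12` → n = 4; total = 12
`n, total = total, n` → n = 12; total = 4
So n = 12

Answer: 12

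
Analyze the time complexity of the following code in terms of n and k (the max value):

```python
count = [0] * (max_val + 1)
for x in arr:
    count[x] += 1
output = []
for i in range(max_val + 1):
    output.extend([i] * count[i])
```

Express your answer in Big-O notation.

This is Counting sort (k = max value). Time complexity: O(n + k).

Answer: O(n + k)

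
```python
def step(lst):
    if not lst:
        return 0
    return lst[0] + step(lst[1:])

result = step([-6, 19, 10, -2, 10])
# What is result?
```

(-6) + 19 + 10 + (-2) + 10 + 0 = 31

Answer: 31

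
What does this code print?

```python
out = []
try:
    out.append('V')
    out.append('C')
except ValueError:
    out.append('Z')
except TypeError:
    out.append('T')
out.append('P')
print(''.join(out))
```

Execution trace: 'V' (try body) → 'C' (try body, no exception) → 'P' (after the try/except). Output: VCP

Answer: VCP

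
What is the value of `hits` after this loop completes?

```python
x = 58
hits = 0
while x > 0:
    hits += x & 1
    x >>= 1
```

Count set bits in 58 (binary: 0b111010)
`hits` takes the values: 0 → 1 → 2 → 3 → 4

Answer: 4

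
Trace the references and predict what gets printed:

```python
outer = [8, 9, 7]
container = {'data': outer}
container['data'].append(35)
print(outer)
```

Key concept: dict holds reference to list.
Step by step:
`outer = [8, 9, 7]` → outer = [8, 9, 7]
`container = {'data': outer}` → container = {'data': [8, 9, 7]}
`container['data'].append(35)` → outer = [8, 9, 7, 35]; container = {'data': [8, 9, 7, 35]}
`print(outer)` → prints [8, 9, 7, 35]

Answer: [8, 9, 7, 35]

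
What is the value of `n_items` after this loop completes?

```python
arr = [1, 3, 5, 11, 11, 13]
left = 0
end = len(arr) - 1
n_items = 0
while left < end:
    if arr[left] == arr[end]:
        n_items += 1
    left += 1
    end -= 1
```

Count matching pairs from ends
`n_items` takes the values: 0

Answer: 0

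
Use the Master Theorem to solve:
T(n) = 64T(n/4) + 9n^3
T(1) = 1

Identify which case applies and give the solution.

a=64, b=4, f(n)=9n^3. log_4(64) = 3. Since c=3 = 3, Case 2 applies: T(n) = Θ(n^log_b(a) · log n) = O(n^3 log n).

Answer: O(n^3 log n) - Case 2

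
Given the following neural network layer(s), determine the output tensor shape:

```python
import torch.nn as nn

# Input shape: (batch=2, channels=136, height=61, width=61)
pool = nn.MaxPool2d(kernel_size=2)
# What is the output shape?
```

Input: (2, 136, 61, 61) -> Output: (2, 136, 30, 30)

Answer: (2, 136, 30, 30)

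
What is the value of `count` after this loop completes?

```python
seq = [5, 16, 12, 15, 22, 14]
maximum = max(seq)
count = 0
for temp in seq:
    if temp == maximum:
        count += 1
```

Count of max value 22 in [5, 16, 12, 15, 22, 14]
`count` takes the values: 0 → 1

Answer: 1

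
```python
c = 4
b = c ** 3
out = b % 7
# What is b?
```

Trace:
`c = 4` → c = 4
`b = c ** 3` → b = 64
`out = b % 7` → out = 1
So b = 64

Answer: 64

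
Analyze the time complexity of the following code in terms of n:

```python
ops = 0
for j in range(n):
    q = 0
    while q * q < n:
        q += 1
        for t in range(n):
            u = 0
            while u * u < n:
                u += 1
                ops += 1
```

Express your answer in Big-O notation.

Each loop level contributes: n × √n × n × √n. Multiplying the contributions gives O(n^3).

Answer: O(n^3)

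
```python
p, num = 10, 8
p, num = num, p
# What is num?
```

Trace:
`p, num = 10, 8` → p = 10; num = 8
`p, num = num, p` → p = 8; num = 10
So num = 10

Answer: 10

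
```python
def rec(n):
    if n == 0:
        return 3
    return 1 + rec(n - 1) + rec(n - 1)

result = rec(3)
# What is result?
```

rec(n) = 1 + 2·rec(n-1), rec(0)=3. Closed form: (3+1)·2^3 - 1 = 31.

Answer: 31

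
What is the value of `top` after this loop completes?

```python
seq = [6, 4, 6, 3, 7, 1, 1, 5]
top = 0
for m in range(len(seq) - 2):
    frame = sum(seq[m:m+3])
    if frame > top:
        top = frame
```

Max sum of 3-element window in [6, 4, 6, 3, 7, 1, 1, 5]
`top` takes the values: 0 → 16

Answer: 16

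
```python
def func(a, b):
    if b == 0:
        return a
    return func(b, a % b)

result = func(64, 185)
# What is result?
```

func(64, 185) -> func(185, 64) -> func(64, 57) -> func(57, 7) -> func(7, 1) -> func(1, 0) -> 1

Answer: 1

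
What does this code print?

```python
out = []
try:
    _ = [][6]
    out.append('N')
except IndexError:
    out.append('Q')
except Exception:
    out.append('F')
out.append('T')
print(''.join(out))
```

Execution trace: 'Q' (except IndexError) → 'T' (after the try/except). Output: QT

Answer: QT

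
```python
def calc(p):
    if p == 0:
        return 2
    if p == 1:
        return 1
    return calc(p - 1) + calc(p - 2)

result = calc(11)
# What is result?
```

Build up from base cases: calc(0)=2, calc(1)=1, calc(2)=3, calc(3)=4, calc(4)=7, calc(5)=11, calc(6)=18, ..., calc(11)=199

Answer: 199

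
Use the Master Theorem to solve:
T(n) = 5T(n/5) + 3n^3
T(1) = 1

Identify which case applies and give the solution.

a=5, b=5, f(n)=3n^3. log_5(5) = 1. Since c=3 > 1 and the regularity condition holds (5(n/5)^3 = (5/5^3)n^3 with 5/5^3 < 1), Case 3 applies: T(n) = Θ(f(n)) = O(n^3).

Answer: O(n^3) - Case 3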